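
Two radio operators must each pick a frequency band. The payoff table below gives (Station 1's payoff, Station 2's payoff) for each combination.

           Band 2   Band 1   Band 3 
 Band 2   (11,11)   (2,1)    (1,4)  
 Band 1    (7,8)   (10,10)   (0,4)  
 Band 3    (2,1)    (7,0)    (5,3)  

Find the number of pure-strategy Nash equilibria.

3

Both Band 2: Station 1 gets 11 (best alternative 7); Station 2 gets 11 (best alternative 4). Neither deviates — NE.
Both Band 1: Station 1 gets 10 (best alternative 7); Station 2 gets 10 (best alternative 8). Neither deviates — NE.
Both Band 3: Station 1 gets 5 (best alternative 1); Station 2 gets 3 (best alternative 1). Neither deviates — NE.
(Band 1, Band 3) is not a NE: Station 1 would switch to Band 3 (5 > 0).
No other cell survives both best-response checks, so there are 3 pure NE.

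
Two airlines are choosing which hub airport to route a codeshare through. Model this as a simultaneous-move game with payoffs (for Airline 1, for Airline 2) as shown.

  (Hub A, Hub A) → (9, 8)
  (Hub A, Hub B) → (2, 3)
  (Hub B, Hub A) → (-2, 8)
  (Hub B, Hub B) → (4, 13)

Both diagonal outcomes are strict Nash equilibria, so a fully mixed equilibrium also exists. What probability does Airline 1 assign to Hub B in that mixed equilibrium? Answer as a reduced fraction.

Airline 1's mix p on Hub A must make Airline 2 indifferent between Hub A and Hub B.
Airline 2's payoff from Hub A: 8p + 8(1−p). From Hub B: 3p + 13(1−p).
Set equal: 5p = 5(1−p) → p = 5/10 = 1/2.
Probability on Hub B is 1 − 1/2 = 1/2.

1/2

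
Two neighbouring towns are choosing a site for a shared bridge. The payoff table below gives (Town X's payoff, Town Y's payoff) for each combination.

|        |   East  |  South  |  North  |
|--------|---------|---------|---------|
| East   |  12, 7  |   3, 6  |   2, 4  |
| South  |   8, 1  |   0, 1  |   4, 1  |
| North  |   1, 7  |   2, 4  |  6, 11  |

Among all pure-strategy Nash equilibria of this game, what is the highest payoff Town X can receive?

Both East is a pure NE (Town X: 12 ≥ 8; Town Y: 7 ≥ 6). Town X gets 12.
Both North is a pure NE (Town X: 6 ≥ 4; Town Y: 11 ≥ 7). Town X gets 6.
Every other cell has a profitable deviation for at least one player. Highest of {12, 6} is 12.

12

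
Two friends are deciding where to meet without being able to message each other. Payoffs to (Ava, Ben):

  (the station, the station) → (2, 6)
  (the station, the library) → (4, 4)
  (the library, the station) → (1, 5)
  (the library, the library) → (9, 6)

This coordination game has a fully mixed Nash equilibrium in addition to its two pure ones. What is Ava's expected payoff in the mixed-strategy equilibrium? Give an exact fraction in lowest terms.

Ben mixes with probability q on the station, chosen so Ava is indifferent: 2q + 4(1−q) = 1q + 9(1−q) gives q = 5/6.
Ava's expected payoff (from either row, since indifferent) is 2·5/6 + 4·1/6 = 7/3.

7/3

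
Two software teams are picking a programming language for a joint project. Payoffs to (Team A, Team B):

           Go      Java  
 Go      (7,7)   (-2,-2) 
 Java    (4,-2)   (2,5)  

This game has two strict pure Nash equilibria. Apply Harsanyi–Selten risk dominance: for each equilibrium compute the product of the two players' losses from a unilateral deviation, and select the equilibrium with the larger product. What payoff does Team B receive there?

5

At both Go: Team A loses 7 − 4 = 3 by deviating; Team B loses 7 − (-2) = 9. Product = 3·9 = 27.
At both Java: Team A loses 2 − (-2) = 4 by deviating; Team B loses 5 − (-2) = 7. Product = 4·7 = 28.
28 > 27, so both Java is risk-dominant. Team B's payoff there is 5.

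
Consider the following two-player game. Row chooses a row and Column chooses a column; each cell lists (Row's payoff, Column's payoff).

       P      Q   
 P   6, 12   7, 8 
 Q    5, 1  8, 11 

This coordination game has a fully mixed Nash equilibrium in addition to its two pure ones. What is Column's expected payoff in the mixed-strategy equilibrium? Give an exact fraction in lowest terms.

62/7

Row mixes with probability p on P, chosen so Column is indifferent: 12p + 1(1−p) = 8p + 11(1−p) gives p = 5/7.
Column's expected payoff is 12·5/7 + 1·2/7 = 62/7.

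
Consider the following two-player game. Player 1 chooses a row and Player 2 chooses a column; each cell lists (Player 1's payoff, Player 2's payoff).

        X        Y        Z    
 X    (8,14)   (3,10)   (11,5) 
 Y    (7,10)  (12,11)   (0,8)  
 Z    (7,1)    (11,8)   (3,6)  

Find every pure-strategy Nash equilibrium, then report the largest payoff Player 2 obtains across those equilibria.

14

Both X is a pure NE (Player 1: 8 ≥ 7; Player 2: 14 ≥ 10). Player 2 gets 14.
Both Y is a pure NE (Player 1: 12 ≥ 11; Player 2: 11 ≥ 10). Player 2 gets 11.
Every other cell has a profitable deviation for at least one player. Highest of {14, 11} is 14.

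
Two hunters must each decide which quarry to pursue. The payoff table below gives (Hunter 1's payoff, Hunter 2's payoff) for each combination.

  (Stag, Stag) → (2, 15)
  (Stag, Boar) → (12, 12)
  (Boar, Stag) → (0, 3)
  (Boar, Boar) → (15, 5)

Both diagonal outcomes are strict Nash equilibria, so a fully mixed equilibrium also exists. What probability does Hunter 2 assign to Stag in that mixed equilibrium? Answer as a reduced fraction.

Hunter 2's mix q on Stag must make Hunter 1 indifferent between Stag and Boar.
Hunter 1's payoff from Stag: 2q + 12(1−q). From Boar: 0q + 15(1−q).
Set equal: 2q = 3(1−q) → q = 3/5.

3/5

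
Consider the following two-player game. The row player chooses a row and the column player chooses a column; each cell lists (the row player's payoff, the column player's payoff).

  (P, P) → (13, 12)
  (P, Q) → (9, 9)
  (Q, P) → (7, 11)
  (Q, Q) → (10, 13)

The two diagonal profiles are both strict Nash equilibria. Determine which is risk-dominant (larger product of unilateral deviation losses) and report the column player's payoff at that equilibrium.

At both P: the row player loses 13 − 7 = 6 by deviating; the column player loses 12 − 9 = 3. Product = 6·3 = 18.
At both Q: the row player loses 10 − 9 = 1 by deviating; the column player loses 13 − 11 = 2. Product = 1·2 = 2.
18 > 2, so both P is risk-dominant. The column player's payoff there is 12.

12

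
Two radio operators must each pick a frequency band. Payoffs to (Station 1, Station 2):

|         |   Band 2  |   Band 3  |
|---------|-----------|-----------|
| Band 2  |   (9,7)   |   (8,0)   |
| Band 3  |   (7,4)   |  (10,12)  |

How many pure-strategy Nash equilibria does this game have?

2

Both Band 2: Station 1 gets 9 (best alternative 7); Station 2 gets 7 (best alternative 0). Neither deviates — NE.
Both Band 3: Station 1 gets 10 (best alternative 8); Station 2 gets 12 (best alternative 4). Neither deviates — NE.
(Band 2, Band 3) is not a NE: Station 1 would switch to Band 3 (10 > 8).
No other cell survives both best-response checks, so there are 2 pure NE.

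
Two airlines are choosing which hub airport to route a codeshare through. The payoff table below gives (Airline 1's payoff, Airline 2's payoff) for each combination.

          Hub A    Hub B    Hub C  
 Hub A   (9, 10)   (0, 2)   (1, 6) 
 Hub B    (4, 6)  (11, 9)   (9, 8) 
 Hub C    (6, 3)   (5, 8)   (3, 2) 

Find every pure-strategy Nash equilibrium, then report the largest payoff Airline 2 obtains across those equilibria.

10

Both Hub A is a pure NE (Airline 1: 9 ≥ 6; Airline 2: 10 ≥ 6). Airline 2 gets 10.
Both Hub B is a pure NE (Airline 1: 11 ≥ 5; Airline 2: 9 ≥ 8). Airline 2 gets 9.
Every other cell has a profitable deviation for at least one player. Highest of {10, 9} is 10.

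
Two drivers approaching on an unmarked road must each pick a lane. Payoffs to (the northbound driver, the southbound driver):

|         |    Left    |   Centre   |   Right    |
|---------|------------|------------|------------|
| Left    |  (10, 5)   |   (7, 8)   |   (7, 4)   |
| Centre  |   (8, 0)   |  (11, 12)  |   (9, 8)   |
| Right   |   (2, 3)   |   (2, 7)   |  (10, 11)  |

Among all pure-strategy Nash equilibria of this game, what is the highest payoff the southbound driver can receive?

12

Both Centre is a pure NE (the northbound driver: 11 ≥ 7; the southbound driver: 12 ≥ 8). The southbound driver gets 12.
Both Right is a pure NE (the northbound driver: 10 ≥ 9; the southbound driver: 11 ≥ 7). The southbound driver gets 11.
Every other cell has a profitable deviation for at least one player. Highest of {12, 11} is 12.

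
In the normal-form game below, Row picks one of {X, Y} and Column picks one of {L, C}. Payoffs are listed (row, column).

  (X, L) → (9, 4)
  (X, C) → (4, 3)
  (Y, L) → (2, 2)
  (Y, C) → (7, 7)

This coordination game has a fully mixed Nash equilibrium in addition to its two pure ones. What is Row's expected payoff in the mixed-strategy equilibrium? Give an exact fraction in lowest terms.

11/2

Column mixes with probability q on L, chosen so Row is indifferent: 9q + 4(1−q) = 2q + 7(1−q) gives q = 3/10.
Row's expected payoff (from either row, since indifferent) is 9·3/10 + 4·7/10 = 11/2.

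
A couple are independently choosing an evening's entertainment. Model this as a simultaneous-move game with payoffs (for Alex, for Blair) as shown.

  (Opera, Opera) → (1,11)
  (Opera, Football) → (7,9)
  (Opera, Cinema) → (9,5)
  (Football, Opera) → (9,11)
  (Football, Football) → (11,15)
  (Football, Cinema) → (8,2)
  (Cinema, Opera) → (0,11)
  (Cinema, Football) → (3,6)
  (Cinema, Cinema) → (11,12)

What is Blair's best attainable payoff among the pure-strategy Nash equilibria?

Both Football is a pure NE (Alex: 11 ≥ 7; Blair: 15 ≥ 11). Blair gets 15.
Both Cinema is a pure NE (Alex: 11 ≥ 9; Blair: 12 ≥ 11). Blair gets 12.
Every other cell has a profitable deviation for at least one player. Highest of {15, 12} is 15.

15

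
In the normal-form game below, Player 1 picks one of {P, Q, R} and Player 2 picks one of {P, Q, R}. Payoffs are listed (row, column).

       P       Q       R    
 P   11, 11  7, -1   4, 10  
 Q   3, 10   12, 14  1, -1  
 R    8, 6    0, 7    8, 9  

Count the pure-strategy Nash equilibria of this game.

Both P: Player 1 gets 11 (best alternative 8); Player 2 gets 11 (best alternative 10). Neither deviates — NE.
Both Q: Player 1 gets 12 (best alternative 7); Player 2 gets 14 (best alternative 10). Neither deviates — NE.
Both R: Player 1 gets 8 (best alternative 4); Player 2 gets 9 (best alternative 7). Neither deviates — NE.
(Q, R) is not a NE: Player 1 would switch to R (8 > 1).
No other cell survives both best-response checks, so there are 3 pure NE.

3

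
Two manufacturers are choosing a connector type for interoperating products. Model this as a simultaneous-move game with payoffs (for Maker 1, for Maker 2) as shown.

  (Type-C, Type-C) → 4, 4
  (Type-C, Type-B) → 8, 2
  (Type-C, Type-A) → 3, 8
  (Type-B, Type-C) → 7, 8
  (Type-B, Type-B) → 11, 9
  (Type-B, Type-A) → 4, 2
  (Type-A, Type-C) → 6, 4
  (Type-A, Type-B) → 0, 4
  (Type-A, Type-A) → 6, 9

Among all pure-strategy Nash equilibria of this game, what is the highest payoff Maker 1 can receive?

11

Both Type-B is a pure NE (Maker 1: 11 ≥ 8; Maker 2: 9 ≥ 8). Maker 1 gets 11.
Both Type-A is a pure NE (Maker 1: 6 ≥ 4; Maker 2: 9 ≥ 4). Maker 1 gets 6.
Every other cell has a profitable deviation for at least one player. Highest of {11, 6} is 11.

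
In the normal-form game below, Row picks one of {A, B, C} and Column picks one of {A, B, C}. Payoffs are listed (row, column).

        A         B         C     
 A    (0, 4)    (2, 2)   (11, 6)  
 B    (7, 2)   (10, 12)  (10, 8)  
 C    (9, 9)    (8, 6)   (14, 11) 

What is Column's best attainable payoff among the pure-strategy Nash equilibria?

12

Both B is a pure NE (Row: 10 ≥ 8; Column: 12 ≥ 8). Column gets 12.
Both C is a pure NE (Row: 14 ≥ 11; Column: 11 ≥ 9). Column gets 11.
Every other cell has a profitable deviation for at least one player. Highest of {12, 11} is 12.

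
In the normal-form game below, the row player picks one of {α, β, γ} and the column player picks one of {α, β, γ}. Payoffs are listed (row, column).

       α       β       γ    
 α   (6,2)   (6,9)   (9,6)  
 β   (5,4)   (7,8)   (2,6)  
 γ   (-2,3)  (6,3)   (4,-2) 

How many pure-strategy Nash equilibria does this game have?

Both β: the row player gets 7 (best alternative 6); the column player gets 8 (best alternative 6). Neither deviates — NE.
Both α is not a NE: the column player would switch to β (9 > 2).
No other cell survives both best-response checks, so there is 1 pure NE.

1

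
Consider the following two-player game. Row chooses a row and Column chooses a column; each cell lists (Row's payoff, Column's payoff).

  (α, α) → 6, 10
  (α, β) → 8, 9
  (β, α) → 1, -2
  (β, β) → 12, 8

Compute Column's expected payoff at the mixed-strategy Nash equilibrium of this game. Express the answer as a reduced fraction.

Row mixes with probability p on α, chosen so Column is indifferent: 10p + (-2)(1−p) = 9p + 8(1−p) gives p = 10/11.
Column's expected payoff is 10·10/11 + (-2)·1/11 = 98/11.

98/11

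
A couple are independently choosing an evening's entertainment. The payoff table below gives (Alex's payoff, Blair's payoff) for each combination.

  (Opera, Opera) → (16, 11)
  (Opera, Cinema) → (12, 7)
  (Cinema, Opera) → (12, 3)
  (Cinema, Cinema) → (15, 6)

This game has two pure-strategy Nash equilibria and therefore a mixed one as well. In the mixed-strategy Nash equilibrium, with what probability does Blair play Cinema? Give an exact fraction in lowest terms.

4/7

Blair's mix q on Opera must make Alex indifferent between Opera and Cinema.
Alex's payoff from Opera: 16q + 12(1−q). From Cinema: 12q + 15(1−q).
Set equal: 4q = 3(1−q) → q = 3/7.
Probability on Cinema is 1 − 3/7 = 4/7.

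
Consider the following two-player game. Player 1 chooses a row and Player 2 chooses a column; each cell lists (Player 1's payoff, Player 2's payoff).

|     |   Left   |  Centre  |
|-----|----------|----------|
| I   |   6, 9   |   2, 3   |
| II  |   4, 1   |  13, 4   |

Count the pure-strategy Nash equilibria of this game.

(I, Left): Player 1 gets 6 (best alternative 4); Player 2 gets 9 (best alternative 3). Neither deviates — NE.
(II, Centre): Player 1 gets 13 (best alternative 2); Player 2 gets 4 (best alternative 1). Neither deviates — NE.
(I, Centre) is not a NE: Player 1 would switch to II (13 > 2).
No other cell survives both best-response checks, so there are 2 pure NE.

2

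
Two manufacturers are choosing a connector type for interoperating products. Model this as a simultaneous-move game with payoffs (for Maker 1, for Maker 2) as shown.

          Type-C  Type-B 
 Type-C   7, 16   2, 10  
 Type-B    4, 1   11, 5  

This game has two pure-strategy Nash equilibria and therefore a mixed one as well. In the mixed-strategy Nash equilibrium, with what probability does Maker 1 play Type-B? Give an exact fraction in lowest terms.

3/5

Maker 1's mix p on Type-C must make Maker 2 indifferent between Type-C and Type-B.
Maker 2's payoff from Type-C: 16p + 1(1−p). From Type-B: 10p + 5(1−p).
Set equal: 6p = 4(1−p) → p = 4/10 = 2/5.
Probability on Type-B is 1 − 2/5 = 3/5.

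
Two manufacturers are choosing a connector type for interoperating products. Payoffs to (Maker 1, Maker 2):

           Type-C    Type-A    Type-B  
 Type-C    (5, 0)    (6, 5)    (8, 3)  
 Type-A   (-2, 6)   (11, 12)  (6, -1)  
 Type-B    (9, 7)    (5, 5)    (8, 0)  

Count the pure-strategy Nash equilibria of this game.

2

Both Type-A: Maker 1 gets 11 (best alternative 6); Maker 2 gets 12 (best alternative 6). Neither deviates — NE.
(Type-B, Type-C): Maker 1 gets 9 (best alternative 5); Maker 2 gets 7 (best alternative 5). Neither deviates — NE.
Both Type-B is not a NE: Maker 2 would switch to Type-C (7 > 0).
No other cell survives both best-response checks, so there are 2 pure NE.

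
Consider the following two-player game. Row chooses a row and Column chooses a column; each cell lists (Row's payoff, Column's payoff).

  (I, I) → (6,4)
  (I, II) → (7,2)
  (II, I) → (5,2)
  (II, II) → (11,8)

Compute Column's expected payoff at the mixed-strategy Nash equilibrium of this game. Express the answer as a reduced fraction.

Row mixes with probability p on I, chosen so Column is indifferent: 4p + 2(1−p) = 2p + 8(1−p) gives p = 3/4.
Column's expected payoff is 4·3/4 + 2·1/4 = 7/2.

7/2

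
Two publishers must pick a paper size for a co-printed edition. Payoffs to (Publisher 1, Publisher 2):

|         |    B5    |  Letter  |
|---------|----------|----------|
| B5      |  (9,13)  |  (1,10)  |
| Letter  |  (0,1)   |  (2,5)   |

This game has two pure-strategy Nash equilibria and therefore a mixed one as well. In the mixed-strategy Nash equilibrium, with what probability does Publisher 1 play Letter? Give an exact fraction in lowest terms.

3/7

Publisher 1's mix p on B5 must make Publisher 2 indifferent between B5 and Letter.
Publisher 2's payoff from B5: 13p + 1(1−p). From Letter: 10p + 5(1−p).
Set equal: 3p = 4(1−p) → p = 4/7.
Probability on Letter is 1 − 4/7 = 3/7.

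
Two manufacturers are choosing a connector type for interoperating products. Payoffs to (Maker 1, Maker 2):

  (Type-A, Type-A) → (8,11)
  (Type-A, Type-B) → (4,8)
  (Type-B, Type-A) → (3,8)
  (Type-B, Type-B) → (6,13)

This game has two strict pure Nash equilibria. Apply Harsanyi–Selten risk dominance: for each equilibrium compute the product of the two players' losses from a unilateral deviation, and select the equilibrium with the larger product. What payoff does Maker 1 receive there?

8

At both Type-A: Maker 1 loses 8 − 3 = 5 by deviating; Maker 2 loses 11 − 8 = 3. Product = 5·3 = 15.
At both Type-B: Maker 1 loses 6 − 4 = 2 by deviating; Maker 2 loses 13 − 8 = 5. Product = 2·5 = 10.
15 > 10, so both Type-A is risk-dominant. Maker 1's payoff there is 8.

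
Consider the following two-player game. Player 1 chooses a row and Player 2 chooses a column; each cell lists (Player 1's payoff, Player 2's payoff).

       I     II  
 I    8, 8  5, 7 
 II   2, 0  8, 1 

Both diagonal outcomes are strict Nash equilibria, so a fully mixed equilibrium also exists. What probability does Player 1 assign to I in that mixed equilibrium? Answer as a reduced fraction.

Player 1's mix p on I must make Player 2 indifferent between I and II.
Player 2's payoff from I: 8p + 0(1−p). From II: 7p + 1(1−p).
Set equal: 1p = 1(1−p) → p = 1/2.

1/2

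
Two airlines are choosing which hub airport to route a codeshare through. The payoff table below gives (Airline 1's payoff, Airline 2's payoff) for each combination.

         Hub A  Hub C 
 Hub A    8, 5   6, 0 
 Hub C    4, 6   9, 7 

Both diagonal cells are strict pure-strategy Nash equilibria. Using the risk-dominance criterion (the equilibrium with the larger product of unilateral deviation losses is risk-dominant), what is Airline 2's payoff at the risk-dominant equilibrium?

At both Hub A: Airline 1 loses 8 − 4 = 4 by deviating; Airline 2 loses 5 − 0 = 5. Product = 4·5 = 20.
At both Hub C: Airline 1 loses 9 − 6 = 3 by deviating; Airline 2 loses 7 − 6 = 1. Product = 3·1 = 3.
20 > 3, so both Hub A is risk-dominant. Airline 2's payoff there is 5.

5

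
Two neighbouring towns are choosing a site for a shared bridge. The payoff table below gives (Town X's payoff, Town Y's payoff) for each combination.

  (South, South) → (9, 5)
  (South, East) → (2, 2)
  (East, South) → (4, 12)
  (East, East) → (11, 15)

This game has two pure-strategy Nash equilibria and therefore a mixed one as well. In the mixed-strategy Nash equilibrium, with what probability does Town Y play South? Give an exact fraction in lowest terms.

9/14

Town Y's mix q on South must make Town X indifferent between South and East.
Town X's payoff from South: 9q + 2(1−q). From East: 4q + 11(1−q).
Set equal: 5q = 9(1−q) → q = 9/14.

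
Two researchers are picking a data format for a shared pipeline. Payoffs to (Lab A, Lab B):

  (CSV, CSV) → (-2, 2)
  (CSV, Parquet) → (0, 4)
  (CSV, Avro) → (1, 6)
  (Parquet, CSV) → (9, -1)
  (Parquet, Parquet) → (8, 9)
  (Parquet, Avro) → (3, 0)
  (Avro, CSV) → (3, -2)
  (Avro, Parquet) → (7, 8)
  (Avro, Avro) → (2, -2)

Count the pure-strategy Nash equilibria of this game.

Both Parquet: Lab A gets 8 (best alternative 7); Lab B gets 9 (best alternative 0). Neither deviates — NE.
Both Avro is not a NE: Lab A would switch to Parquet (3 > 2).
No other cell survives both best-response checks, so there is 1 pure NE.

1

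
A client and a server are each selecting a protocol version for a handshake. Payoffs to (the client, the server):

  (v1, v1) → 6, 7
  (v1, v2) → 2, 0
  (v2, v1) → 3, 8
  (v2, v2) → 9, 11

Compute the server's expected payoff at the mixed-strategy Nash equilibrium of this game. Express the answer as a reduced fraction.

The client mixes with probability p on v1, chosen so the server is indifferent: 7p + 8(1−p) = 0p + 11(1−p) gives p = 3/10.
The server's expected payoff is 7·3/10 + 8·7/10 = 77/10.

77/10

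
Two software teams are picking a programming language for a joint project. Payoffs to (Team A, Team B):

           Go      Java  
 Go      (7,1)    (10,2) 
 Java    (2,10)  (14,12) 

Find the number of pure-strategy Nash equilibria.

Both Java: Team A gets 14 (best alternative 10); Team B gets 12 (best alternative 10). Neither deviates — NE.
Both Go is not a NE: Team B would switch to Java (2 > 1).
No other cell survives both best-response checks, so there is 1 pure NE.

1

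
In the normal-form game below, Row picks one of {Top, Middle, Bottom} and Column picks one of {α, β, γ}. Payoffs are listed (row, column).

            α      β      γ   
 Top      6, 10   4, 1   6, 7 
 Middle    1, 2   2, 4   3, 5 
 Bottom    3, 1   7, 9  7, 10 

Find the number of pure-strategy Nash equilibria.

2

(Top, α): Row gets 6 (best alternative 3); Column gets 10 (best alternative 7). Neither deviates — NE.
(Bottom, γ): Row gets 7 (best alternative 6); Column gets 10 (best alternative 9). Neither deviates — NE.
(Middle, β) is not a NE: Row would switch to Bottom (7 > 2).
No other cell survives both best-response checks, so there are 2 pure NE.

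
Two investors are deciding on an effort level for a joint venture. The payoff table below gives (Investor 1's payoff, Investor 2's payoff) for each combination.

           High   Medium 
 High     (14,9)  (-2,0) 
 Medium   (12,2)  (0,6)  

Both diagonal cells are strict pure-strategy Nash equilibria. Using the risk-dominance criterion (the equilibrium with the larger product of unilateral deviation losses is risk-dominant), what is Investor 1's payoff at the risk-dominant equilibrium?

14

At both High: Investor 1 loses 14 − 12 = 2 by deviating; Investor 2 loses 9 − 0 = 9. Product = 2·9 = 18.
At both Medium: Investor 1 loses 0 − (-2) = 2 by deviating; Investor 2 loses 6 − 2 = 4. Product = 2·4 = 8.
18 > 8, so both High is risk-dominant. Investor 1's payoff there is 14.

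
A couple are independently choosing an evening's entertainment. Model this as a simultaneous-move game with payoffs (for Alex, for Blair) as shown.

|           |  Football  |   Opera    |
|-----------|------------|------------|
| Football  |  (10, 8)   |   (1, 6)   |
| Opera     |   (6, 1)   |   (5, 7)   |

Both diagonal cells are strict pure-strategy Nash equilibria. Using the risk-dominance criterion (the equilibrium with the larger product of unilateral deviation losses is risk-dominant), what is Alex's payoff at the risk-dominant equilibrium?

At both Football: Alex loses 10 − 6 = 4 by deviating; Blair loses 8 − 6 = 2. Product = 4·2 = 8.
At both Opera: Alex loses 5 − 1 = 4 by deviating; Blair loses 7 − 1 = 6. Product = 4·6 = 24.
24 > 8, so both Opera is risk-dominant. Alex's payoff there is 5.

5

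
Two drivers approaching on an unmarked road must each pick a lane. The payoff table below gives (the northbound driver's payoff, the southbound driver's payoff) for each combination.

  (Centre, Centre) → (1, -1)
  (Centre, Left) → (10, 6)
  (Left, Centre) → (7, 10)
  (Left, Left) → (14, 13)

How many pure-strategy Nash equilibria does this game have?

Both Left: the northbound driver gets 14 (best alternative 10); the southbound driver gets 13 (best alternative 10). Neither deviates — NE.
Both Centre is not a NE: the northbound driver would switch to Left (7 > 1).
No other cell survives both best-response checks, so there is 1 pure NE.

1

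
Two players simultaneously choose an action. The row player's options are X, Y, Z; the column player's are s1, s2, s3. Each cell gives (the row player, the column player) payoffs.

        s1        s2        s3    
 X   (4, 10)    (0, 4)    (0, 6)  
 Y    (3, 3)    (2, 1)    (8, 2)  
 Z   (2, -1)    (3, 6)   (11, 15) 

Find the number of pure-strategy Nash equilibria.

(X, s1): the row player gets 4 (best alternative 3); the column player gets 10 (best alternative 6). Neither deviates — NE.
(Z, s3): the row player gets 11 (best alternative 8); the column player gets 15 (best alternative 6). Neither deviates — NE.
(Y, s2) is not a NE: the row player would switch to Z (3 > 2).
No other cell survives both best-response checks, so there are 2 pure NE.

2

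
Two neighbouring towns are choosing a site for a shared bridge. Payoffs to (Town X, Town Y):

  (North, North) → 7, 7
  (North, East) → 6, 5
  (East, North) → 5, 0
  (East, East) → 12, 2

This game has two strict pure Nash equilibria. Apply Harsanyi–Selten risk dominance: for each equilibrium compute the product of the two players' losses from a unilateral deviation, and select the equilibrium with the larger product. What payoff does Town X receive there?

12

At both North: Town X loses 7 − 5 = 2 by deviating; Town Y loses 7 − 5 = 2. Product = 2·2 = 4.
At both East: Town X loses 12 − 6 = 6 by deviating; Town Y loses 2 − 0 = 2. Product = 6·2 = 12.
12 > 4, so both East is risk-dominant. Town X's payoff there is 12.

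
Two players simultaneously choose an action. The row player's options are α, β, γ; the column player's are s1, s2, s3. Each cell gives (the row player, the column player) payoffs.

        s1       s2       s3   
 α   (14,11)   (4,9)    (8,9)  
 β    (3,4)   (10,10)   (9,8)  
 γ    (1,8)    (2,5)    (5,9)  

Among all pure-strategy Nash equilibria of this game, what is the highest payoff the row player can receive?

14

(α, s1) is a pure NE (the row player: 14 ≥ 3; the column player: 11 ≥ 9). The row player gets 14.
(β, s2) is a pure NE (the row player: 10 ≥ 4; the column player: 10 ≥ 8). The row player gets 10.
Every other cell has a profitable deviation for at least one player. Highest of {14, 10} is 14.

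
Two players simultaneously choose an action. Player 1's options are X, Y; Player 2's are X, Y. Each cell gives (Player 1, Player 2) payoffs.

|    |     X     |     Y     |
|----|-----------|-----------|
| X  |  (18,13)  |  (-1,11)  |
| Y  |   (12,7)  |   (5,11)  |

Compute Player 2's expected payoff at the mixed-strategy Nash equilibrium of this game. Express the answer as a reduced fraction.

Player 1 mixes with probability p on X, chosen so Player 2 is indifferent: 13p + 7(1−p) = 11p + 11(1−p) gives p = 2/3.
Player 2's expected payoff is 13·2/3 + 7·1/3 = 11.

11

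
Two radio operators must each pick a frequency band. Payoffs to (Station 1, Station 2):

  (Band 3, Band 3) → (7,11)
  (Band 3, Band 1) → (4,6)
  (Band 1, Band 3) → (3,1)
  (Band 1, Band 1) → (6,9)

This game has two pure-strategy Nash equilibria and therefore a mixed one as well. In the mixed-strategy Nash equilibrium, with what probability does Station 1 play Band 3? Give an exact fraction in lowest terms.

Station 1's mix p on Band 3 must make Station 2 indifferent between Band 3 and Band 1.
Station 2's payoff from Band 3: 11p + 1(1−p). From Band 1: 6p + 9(1−p).
Set equal: 5p = 8(1−p) → p = 8/13.

8/13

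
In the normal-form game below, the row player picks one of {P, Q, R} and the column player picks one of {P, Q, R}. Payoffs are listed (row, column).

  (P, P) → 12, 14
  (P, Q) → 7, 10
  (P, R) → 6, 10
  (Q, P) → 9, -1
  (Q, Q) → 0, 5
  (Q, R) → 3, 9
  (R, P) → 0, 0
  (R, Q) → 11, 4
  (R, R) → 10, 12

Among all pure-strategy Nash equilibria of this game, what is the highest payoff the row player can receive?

Both P is a pure NE (the row player: 12 ≥ 9; the column player: 14 ≥ 10). The row player gets 12.
Both R is a pure NE (the row player: 10 ≥ 6; the column player: 12 ≥ 4). The row player gets 10.
Every other cell has a profitable deviation for at least one player. Highest of {12, 10} is 12.

12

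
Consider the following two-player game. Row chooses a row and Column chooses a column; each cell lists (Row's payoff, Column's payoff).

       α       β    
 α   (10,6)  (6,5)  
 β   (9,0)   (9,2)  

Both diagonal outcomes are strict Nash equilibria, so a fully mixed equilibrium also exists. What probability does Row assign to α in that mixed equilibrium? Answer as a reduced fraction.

2/3

Row's mix p on α must make Column indifferent between α and β.
Column's payoff from α: 6p + 0(1−p). From β: 5p + 2(1−p).
Set equal: 1p = 2(1−p) → p = 2/3.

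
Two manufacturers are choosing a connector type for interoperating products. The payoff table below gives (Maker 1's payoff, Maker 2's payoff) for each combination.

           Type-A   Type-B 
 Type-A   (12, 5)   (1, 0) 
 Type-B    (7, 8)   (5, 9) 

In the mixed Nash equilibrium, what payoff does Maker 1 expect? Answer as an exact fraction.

Maker 2 mixes with probability q on Type-A, chosen so Maker 1 is indifferent: 12q + 1(1−q) = 7q + 5(1−q) gives q = 4/9.
Maker 1's expected payoff (from either row, since indifferent) is 12·4/9 + 1·5/9 = 53/9.

53/9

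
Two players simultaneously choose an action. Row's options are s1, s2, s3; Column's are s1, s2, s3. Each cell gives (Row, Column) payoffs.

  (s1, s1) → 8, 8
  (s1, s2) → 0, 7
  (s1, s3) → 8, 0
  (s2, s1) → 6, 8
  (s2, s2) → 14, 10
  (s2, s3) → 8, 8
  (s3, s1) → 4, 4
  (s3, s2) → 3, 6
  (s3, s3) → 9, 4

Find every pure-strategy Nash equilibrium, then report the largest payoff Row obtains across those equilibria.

Both s1 is a pure NE (Row: 8 ≥ 6; Column: 8 ≥ 7). Row gets 8.
Both s2 is a pure NE (Row: 14 ≥ 3; Column: 10 ≥ 8). Row gets 14.
Every other cell has a profitable deviation for at least one player. Highest of {8, 14} is 14.

14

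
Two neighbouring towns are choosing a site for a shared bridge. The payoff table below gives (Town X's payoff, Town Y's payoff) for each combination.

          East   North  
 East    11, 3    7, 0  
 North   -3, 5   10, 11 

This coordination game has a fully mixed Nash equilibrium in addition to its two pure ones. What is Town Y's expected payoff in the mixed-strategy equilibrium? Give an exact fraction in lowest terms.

11/3

Town X mixes with probability p on East, chosen so Town Y is indifferent: 3p + 5(1−p) = 0p + 11(1−p) gives p = 2/3.
Town Y's expected payoff is 3·2/3 + 5·1/3 = 11/3.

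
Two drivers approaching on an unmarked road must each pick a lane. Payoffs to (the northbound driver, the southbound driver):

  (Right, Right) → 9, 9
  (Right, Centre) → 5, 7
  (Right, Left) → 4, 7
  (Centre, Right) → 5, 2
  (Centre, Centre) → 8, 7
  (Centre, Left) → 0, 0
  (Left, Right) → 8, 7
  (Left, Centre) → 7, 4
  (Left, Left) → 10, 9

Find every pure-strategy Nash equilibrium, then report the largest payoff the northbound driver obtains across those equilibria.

10

Both Right is a pure NE (the northbound driver: 9 ≥ 8; the southbound driver: 9 ≥ 7). The northbound driver gets 9.
Both Centre is a pure NE (the northbound driver: 8 ≥ 7; the southbound driver: 7 ≥ 2). The northbound driver gets 8.
Both Left is a pure NE (the northbound driver: 10 ≥ 4; the southbound driver: 9 ≥ 7). The northbound driver gets 10.
Every other cell has a profitable deviation for at least one player. Highest of {9, 8, 10} is 10.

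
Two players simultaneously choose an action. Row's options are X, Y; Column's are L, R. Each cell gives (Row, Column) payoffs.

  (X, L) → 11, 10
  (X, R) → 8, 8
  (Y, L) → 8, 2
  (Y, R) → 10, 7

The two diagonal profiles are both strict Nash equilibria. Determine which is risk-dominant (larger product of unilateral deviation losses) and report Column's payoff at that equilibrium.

At (X, L): Row loses 11 − 8 = 3 by deviating; Column loses 10 − 8 = 2. Product = 3·2 = 6.
At (Y, R): Row loses 10 − 8 = 2 by deviating; Column loses 7 − 2 = 5. Product = 2·5 = 10.
10 > 6, so (Y, R) is risk-dominant. Column's payoff there is 7.

7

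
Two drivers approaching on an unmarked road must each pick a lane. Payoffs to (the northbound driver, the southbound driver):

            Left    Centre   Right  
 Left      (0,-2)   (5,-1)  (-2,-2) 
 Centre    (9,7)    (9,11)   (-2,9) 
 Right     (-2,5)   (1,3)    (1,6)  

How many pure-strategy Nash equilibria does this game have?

2

Both Centre: the northbound driver gets 9 (best alternative 5); the southbound driver gets 11 (best alternative 9). Neither deviates — NE.
Both Right: the northbound driver gets 1 (best alternative -2); the southbound driver gets 6 (best alternative 5). Neither deviates — NE.
Both Left is not a NE: the northbound driver would switch to Centre (9 > 0).
No other cell survives both best-response checks, so there are 2 pure NE.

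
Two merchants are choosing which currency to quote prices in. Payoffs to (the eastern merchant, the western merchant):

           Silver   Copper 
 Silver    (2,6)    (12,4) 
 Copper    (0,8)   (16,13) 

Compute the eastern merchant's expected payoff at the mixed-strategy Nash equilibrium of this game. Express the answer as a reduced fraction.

16/3

The western merchant mixes with probability q on Silver, chosen so the eastern merchant is indifferent: 2q + 12(1−q) = 0q + 16(1−q) gives q = 2/3.
The eastern merchant's expected payoff (from either row, since indifferent) is 2·2/3 + 12·1/3 = 16/3.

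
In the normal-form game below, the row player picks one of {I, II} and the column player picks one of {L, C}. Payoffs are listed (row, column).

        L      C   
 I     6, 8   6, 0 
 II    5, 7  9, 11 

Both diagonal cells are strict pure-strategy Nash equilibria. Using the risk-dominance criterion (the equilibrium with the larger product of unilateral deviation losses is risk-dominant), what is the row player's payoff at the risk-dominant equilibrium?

At (I, L): the row player loses 6 − 5 = 1 by deviating; the column player loses 8 − 0 = 8. Product = 1·8 = 8.
At (II, C): the row player loses 9 − 6 = 3 by deviating; the column player loses 11 − 7 = 4. Product = 3·4 = 12.
12 > 8, so (II, C) is risk-dominant. The row player's payoff there is 9.

9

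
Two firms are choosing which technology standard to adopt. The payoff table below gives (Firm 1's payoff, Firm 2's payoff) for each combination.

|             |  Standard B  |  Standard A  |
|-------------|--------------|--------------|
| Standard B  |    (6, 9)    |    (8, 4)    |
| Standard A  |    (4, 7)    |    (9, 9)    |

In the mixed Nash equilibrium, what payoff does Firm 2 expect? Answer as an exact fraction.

Firm 1 mixes with probability p on Standard B, chosen so Firm 2 is indifferent: 9p + 7(1−p) = 4p + 9(1−p) gives p = 2/7.
Firm 2's expected payoff is 9·2/7 + 7·5/7 = 53/7.

53/7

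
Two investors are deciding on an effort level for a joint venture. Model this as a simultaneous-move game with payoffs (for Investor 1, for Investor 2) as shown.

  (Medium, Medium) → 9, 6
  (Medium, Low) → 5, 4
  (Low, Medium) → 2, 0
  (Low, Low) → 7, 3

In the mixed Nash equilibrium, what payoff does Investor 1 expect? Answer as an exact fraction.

53/9

Investor 2 mixes with probability q on Medium, chosen so Investor 1 is indifferent: 9q + 5(1−q) = 2q + 7(1−q) gives q = 2/9.
Investor 1's expected payoff (from either row, since indifferent) is 9·2/9 + 5·7/9 = 53/9.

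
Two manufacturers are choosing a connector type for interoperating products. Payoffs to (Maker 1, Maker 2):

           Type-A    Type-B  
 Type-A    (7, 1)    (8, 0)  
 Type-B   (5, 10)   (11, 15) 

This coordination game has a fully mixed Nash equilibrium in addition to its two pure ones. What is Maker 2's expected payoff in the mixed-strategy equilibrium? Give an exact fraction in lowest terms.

5/2

Maker 1 mixes with probability p on Type-A, chosen so Maker 2 is indifferent: 1p + 10(1−p) = 0p + 15(1−p) gives p = 5/6.
Maker 2's expected payoff is 1·5/6 + 10·1/6 = 5/2.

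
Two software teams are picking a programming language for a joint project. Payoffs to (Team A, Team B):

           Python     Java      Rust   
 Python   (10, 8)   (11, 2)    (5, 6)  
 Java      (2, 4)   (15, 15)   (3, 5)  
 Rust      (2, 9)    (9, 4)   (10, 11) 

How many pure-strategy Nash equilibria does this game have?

Both Python: Team A gets 10 (best alternative 2); Team B gets 8 (best alternative 6). Neither deviates — NE.
Both Java: Team A gets 15 (best alternative 11); Team B gets 15 (best alternative 5). Neither deviates — NE.
Both Rust: Team A gets 10 (best alternative 5); Team B gets 11 (best alternative 9). Neither deviates — NE.
(Java, Rust) is not a NE: Team A would switch to Rust (10 > 3).
No other cell survives both best-response checks, so there are 3 pure NE.

3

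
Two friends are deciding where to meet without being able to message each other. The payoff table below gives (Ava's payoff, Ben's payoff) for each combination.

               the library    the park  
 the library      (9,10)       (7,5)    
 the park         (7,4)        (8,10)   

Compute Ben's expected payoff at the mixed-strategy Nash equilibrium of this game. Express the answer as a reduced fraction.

80/11

Ava mixes with probability p on the library, chosen so Ben is indifferent: 10p + 4(1−p) = 5p + 10(1−p) gives p = 6/11.
Ben's expected payoff is 10·6/11 + 4·5/11 = 80/11.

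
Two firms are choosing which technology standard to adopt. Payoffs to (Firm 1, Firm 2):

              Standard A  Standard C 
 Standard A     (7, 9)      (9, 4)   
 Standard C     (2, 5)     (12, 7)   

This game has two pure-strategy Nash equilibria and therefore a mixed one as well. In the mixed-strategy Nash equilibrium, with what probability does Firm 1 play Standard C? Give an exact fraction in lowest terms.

Firm 1's mix p on Standard A must make Firm 2 indifferent between Standard A and Standard C.
Firm 2's payoff from Standard A: 9p + 5(1−p). From Standard C: 4p + 7(1−p).
Set equal: 5p = 2(1−p) → p = 2/7.
Probability on Standard C is 1 − 2/7 = 5/7.

5/7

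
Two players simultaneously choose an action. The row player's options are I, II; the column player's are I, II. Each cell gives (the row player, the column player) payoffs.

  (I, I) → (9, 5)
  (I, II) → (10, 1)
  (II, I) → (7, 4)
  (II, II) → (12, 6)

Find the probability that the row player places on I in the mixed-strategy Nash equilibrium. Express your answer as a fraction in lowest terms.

The row player's mix p on I must make the column player indifferent between I and II.
The column player's payoff from I: 5p + 4(1−p). From II: 1p + 6(1−p).
Set equal: 4p = 2(1−p) → p = 2/6 = 1/3.

1/3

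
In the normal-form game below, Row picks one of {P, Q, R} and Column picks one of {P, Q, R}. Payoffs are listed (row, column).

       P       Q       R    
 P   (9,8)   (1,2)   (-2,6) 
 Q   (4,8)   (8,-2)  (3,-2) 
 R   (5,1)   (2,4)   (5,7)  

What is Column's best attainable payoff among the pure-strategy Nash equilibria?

Both P is a pure NE (Row: 9 ≥ 5; Column: 8 ≥ 6). Column gets 8.
Both R is a pure NE (Row: 5 ≥ 3; Column: 7 ≥ 4). Column gets 7.
Every other cell has a profitable deviation for at least one player. Highest of {8, 7} is 8.

8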